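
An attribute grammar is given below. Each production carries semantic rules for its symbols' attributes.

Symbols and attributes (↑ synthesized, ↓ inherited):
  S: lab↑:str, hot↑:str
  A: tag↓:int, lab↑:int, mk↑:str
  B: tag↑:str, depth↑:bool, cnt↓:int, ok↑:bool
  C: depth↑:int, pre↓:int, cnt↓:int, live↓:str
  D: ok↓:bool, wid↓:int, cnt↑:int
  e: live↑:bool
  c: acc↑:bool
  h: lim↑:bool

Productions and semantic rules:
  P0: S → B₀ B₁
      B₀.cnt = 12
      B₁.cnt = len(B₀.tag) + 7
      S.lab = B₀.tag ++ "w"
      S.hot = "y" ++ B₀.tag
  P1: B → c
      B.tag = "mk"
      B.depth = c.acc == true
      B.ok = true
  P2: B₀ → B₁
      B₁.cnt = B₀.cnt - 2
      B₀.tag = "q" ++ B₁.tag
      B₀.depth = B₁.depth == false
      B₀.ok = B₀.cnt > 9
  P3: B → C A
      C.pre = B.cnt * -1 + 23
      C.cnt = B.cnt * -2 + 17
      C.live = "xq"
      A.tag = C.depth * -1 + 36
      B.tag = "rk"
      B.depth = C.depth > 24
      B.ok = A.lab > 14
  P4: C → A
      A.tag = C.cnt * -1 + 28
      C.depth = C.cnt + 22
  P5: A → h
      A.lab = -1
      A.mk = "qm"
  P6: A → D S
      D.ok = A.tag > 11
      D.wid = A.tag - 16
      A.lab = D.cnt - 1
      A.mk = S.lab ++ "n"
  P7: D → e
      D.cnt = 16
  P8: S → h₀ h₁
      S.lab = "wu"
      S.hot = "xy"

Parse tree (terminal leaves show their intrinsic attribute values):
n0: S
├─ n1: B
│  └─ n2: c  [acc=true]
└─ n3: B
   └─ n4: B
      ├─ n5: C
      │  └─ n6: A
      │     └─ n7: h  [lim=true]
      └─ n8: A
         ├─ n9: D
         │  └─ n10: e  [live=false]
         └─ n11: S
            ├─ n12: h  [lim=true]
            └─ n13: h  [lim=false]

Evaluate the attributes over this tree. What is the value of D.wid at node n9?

1. n1.cnt = 12  [12]
2. n2.acc = true  [terminal]
3. n1.tag = "mk"  ["mk"]
4. n1.depth = true  [c.acc == true]
5. n1.ok = true  [true]
6. n3.cnt = 9  [len(B₀.tag) + 7]
7. n4.cnt = 7  [B₀.cnt - 2]
8. n5.pre = 16  [B.cnt * -1 + 23]
9. n5.cnt = 3  [B.cnt * -2 + 17]
10. n5.live = "xq"  ["xq"]
11. n6.tag = 25  [C.cnt * -1 + 28]
12. n7.lim = true  [terminal]
13. n6.lab = -1  [-1]
14. n6.mk = "qm"  ["qm"]
15. n5.depth = 25  [C.cnt + 22]
16. n8.tag = 11  [C.depth * -1 + 36]
17. n9.ok = false  [A.tag > 11]
18. n9.wid = -5  [A.tag - 16]
19. n10.live = false  [terminal]
20. n9.cnt = 16  [16]
21. n12.lim = true  [terminal]
22. n13.lim = false  [terminal]
23. n11.lab = "wu"  ["wu"]
24. n11.hot = "xy"  ["xy"]
25. n8.lab = 15  [D.cnt - 1]
26. n8.mk = "wun"  [S.lab ++ "n"]
27. n4.tag = "rk"  ["rk"]
28. n4.depth = true  [C.depth > 24]
29. n4.ok = true  [A.lab > 14]
30. n3.tag = "qrk"  ["q" ++ B₁.tag]
31. n3.depth = false  [B₁.depth == false]
32. n3.ok = false  [B₀.cnt > 9]
33. n0.lab = "mkw"  [B₀.tag ++ "w"]
34. n0.hot = "ymk"  ["y" ++ B₀.tag]

-5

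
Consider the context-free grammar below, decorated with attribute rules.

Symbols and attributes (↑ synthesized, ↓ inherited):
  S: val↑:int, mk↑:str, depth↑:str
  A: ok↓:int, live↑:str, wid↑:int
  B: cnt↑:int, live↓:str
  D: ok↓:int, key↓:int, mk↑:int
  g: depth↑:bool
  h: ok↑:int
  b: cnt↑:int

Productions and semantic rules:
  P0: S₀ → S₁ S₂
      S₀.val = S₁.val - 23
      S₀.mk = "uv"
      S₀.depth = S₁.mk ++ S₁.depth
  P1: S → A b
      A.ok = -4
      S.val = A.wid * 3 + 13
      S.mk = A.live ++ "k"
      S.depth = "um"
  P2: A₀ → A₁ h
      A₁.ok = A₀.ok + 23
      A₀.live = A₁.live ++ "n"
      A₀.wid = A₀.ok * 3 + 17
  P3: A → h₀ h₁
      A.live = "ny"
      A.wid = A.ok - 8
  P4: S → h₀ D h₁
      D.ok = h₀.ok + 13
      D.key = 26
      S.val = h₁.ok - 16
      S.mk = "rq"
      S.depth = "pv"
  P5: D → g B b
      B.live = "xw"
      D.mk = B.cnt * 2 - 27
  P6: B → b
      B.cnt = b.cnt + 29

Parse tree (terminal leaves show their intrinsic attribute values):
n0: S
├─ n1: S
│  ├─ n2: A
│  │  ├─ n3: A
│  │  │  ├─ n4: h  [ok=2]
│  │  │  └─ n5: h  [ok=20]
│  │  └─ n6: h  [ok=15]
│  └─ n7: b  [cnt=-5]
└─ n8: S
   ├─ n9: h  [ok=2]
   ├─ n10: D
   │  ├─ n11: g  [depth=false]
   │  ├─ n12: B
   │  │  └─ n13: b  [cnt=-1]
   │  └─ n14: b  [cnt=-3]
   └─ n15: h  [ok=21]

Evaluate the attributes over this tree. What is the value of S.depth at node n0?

1. n2.ok = -4  [-4]
2. n3.ok = 19  [A₀.ok + 23]
3. n4.ok = 2  [terminal]
4. n5.ok = 20  [terminal]
5. n3.live = "ny"  ["ny"]
6. n3.wid = 11  [A.ok - 8]
7. n6.ok = 15  [terminal]
8. n2.live = "nyn"  [A₁.live ++ "n"]
9. n2.wid = 5  [A₀.ok * 3 + 17]
10. n7.cnt = -5  [terminal]
11. n1.val = 28  [A.wid * 3 + 13]
12. n1.mk = "nynk"  [A.live ++ "k"]
13. n1.depth = "um"  ["um"]
14. n9.ok = 2  [terminal]
15. n10.ok = 15  [h₀.ok + 13]
16. n10.key = 26  [26]
17. n11.depth = false  [terminal]
18. n12.live = "xw"  ["xw"]
19. n13.cnt = -1  [terminal]
20. n12.cnt = 28  [b.cnt + 29]
21. n14.cnt = -3  [terminal]
22. n10.mk = 29  [B.cnt * 2 - 27]
23. n15.ok = 21  [terminal]
24. n8.val = 5  [h₁.ok - 16]
25. n8.mk = "rq"  ["rq"]
26. n8.depth = "pv"  ["pv"]
27. n0.val = 5  [S₁.val - 23]
28. n0.mk = "uv"  ["uv"]
29. n0.depth = "nynkum"  [S₁.mk ++ S₁.depth]

"nynkum"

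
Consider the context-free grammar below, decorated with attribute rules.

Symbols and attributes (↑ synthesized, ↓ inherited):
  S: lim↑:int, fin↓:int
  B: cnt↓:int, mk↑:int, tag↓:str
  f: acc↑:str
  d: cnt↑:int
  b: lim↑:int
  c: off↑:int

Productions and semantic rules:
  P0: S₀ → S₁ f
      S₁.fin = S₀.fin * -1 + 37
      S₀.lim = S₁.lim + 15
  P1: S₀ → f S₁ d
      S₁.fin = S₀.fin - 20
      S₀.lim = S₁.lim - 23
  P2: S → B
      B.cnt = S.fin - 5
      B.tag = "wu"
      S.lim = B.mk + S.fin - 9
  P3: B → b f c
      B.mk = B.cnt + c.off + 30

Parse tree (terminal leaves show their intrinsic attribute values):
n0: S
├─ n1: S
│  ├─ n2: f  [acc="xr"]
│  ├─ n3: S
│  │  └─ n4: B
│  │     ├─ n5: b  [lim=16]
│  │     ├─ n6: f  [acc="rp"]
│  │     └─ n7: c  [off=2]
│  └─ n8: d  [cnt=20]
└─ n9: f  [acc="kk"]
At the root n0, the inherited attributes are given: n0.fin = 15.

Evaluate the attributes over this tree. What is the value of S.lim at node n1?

1. n0.fin = 15  [given at root]
2. n1.fin = 22  [S₀.fin * -1 + 37]
3. n2.acc = "xr"  [terminal]
4. n3.fin = 2  [S₀.fin - 20]
5. n4.cnt = -3  [S.fin - 5]
6. n4.tag = "wu"  ["wu"]
7. n5.lim = 16  [terminal]
8. n6.acc = "rp"  [terminal]
9. n7.off = 2  [terminal]
10. n4.mk = 29  [B.cnt + c.off + 30]
11. n3.lim = 22  [B.mk + S.fin - 9]
12. n8.cnt = 20  [terminal]
13. n1.lim = -1  [S₁.lim - 23]
14. n9.acc = "kk"  [terminal]
15. n0.lim = 14  [S₁.lim + 15]

-1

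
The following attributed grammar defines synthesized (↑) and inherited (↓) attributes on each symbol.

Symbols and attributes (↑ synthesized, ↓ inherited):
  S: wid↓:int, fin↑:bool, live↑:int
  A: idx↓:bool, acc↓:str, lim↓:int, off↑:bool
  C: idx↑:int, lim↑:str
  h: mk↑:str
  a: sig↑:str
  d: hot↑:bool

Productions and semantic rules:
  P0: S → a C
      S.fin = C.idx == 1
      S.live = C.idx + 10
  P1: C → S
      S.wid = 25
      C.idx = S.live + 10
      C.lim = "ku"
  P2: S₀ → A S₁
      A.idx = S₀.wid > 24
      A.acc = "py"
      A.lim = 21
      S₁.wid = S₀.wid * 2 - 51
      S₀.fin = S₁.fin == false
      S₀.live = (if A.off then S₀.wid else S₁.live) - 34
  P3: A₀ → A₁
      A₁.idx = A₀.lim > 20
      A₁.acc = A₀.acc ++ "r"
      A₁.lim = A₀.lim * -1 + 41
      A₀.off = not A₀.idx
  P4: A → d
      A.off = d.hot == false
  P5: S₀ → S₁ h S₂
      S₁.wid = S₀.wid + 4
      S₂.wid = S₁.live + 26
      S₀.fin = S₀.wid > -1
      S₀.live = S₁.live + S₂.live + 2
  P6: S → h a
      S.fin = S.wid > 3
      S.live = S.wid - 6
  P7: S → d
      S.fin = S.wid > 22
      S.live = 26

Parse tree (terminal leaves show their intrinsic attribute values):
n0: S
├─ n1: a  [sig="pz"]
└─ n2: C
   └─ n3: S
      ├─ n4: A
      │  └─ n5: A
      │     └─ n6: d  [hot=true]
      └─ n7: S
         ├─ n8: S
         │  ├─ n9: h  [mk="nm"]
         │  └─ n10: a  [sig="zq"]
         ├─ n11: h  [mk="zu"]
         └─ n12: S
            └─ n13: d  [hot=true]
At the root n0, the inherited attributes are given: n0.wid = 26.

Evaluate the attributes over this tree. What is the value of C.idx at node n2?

1. n0.wid = 26  [given at root]
2. n1.sig = "pz"  [terminal]
3. n3.wid = 25  [25]
4. n4.idx = true  [S₀.wid > 24]
5. n4.acc = "py"  ["py"]
6. n4.lim = 21  [21]
7. n5.idx = true  [A₀.lim > 20]
8. n5.acc = "pyr"  [A₀.acc ++ "r"]
9. n5.lim = 20  [A₀.lim * -1 + 41]
10. n6.hot = true  [terminal]
11. n5.off = false  [d.hot == false]
12. n4.off = false  [not A₀.idx]
13. n7.wid = -1  [S₀.wid * 2 - 51]
14. n8.wid = 3  [S₀.wid + 4]
15. n9.mk = "nm"  [terminal]
16. n10.sig = "zq"  [terminal]
17. n8.fin = false  [S.wid > 3]
18. n8.live = -3  [S.wid - 6]
19. n11.mk = "zu"  [terminal]
20. n12.wid = 23  [S₁.live + 26]
21. n13.hot = true  [terminal]
22. n12.fin = true  [S.wid > 22]
23. n12.live = 26  [26]
24. n7.fin = false  [S₀.wid > -1]
25. n7.live = 25  [S₁.live + S₂.live + 2]
26. n3.fin = true  [S₁.fin == false]
27. n3.live = -9  [(if A.off then S₀.wid else S₁.live) - 34]
28. n2.idx = 1  [S.live + 10]
29. n2.lim = "ku"  ["ku"]
30. n0.fin = true  [C.idx == 1]
31. n0.live = 11  [C.idx + 10]

1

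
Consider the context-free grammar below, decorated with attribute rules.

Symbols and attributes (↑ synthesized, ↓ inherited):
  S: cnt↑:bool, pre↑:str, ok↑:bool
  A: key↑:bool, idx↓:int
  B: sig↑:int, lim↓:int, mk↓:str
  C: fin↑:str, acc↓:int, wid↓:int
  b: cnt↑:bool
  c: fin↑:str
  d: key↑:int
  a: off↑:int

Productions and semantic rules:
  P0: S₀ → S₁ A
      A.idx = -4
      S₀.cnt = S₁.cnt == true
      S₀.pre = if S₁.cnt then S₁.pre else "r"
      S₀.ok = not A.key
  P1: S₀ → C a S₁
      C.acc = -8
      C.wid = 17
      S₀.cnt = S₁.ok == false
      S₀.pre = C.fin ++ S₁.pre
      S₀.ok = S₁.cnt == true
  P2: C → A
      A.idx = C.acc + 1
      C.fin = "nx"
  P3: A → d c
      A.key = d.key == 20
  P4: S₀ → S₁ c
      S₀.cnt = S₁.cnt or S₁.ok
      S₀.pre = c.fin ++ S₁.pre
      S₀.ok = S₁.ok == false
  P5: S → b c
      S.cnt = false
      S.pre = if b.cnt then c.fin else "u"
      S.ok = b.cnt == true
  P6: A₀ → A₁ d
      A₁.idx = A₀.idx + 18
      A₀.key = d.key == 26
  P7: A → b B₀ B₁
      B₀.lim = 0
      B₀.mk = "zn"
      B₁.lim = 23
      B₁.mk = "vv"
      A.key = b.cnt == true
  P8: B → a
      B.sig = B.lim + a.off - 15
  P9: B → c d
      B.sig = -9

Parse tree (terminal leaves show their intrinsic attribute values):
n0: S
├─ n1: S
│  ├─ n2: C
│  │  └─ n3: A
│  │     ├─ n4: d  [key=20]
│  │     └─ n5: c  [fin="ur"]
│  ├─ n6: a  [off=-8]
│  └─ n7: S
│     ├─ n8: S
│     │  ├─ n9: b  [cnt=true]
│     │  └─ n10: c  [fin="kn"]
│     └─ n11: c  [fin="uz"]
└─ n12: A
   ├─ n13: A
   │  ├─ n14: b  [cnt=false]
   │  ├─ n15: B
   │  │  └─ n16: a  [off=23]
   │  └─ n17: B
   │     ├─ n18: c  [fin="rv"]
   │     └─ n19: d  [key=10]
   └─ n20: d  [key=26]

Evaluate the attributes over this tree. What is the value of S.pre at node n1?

"nxuzkn"

1. n2.acc = -8  [-8]
2. n2.wid = 17  [17]
3. n3.idx = -7  [C.acc + 1]
4. n4.key = 20  [terminal]
5. n5.fin = "ur"  [terminal]
6. n3.key = true  [d.key == 20]
7. n2.fin = "nx"  ["nx"]
8. n6.off = -8  [terminal]
9. n9.cnt = true  [terminal]
10. n10.fin = "kn"  [terminal]
11. n8.cnt = false  [false]
12. n8.pre = "kn"  [if b.cnt then c.fin else "u"]
13. n8.ok = true  [b.cnt == true]
14. n11.fin = "uz"  [terminal]
15. n7.cnt = true  [S₁.cnt or S₁.ok]
16. n7.pre = "uzkn"  [c.fin ++ S₁.pre]
17. n7.ok = false  [S₁.ok == false]
18. n1.cnt = true  [S₁.ok == false]
19. n1.pre = "nxuzkn"  [C.fin ++ S₁.pre]
20. n1.ok = true  [S₁.cnt == true]
21. n12.idx = -4  [-4]
22. n13.idx = 14  [A₀.idx + 18]
23. n14.cnt = false  [terminal]
24. n15.lim = 0  [0]
25. n15.mk = "zn"  ["zn"]
26. n16.off = 23  [terminal]
27. n15.sig = 8  [B.lim + a.off - 15]
28. n17.lim = 23  [23]
29. n17.mk = "vv"  ["vv"]
30. n18.fin = "rv"  [terminal]
31. n19.key = 10  [terminal]
32. n17.sig = -9  [-9]
33. n13.key = false  [b.cnt == true]
34. n20.key = 26  [terminal]
35. n12.key = true  [d.key == 26]
36. n0.cnt = true  [S₁.cnt == true]
37. n0.pre = "nxuzkn"  [if S₁.cnt then S₁.pre else "r"]
38. n0.ok = false  [not A.key]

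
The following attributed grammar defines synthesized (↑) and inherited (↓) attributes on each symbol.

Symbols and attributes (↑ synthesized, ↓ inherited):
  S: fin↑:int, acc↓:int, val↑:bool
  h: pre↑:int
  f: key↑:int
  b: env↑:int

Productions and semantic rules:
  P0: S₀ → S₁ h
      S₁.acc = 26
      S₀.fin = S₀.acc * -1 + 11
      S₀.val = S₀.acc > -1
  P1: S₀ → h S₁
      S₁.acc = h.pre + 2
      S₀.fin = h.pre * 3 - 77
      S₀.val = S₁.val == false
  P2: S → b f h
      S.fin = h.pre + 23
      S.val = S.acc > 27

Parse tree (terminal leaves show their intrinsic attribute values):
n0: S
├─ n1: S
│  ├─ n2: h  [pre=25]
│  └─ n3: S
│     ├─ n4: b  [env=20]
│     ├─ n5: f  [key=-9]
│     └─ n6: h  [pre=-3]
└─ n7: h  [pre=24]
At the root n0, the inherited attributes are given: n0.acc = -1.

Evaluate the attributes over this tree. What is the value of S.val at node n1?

1. n0.acc = -1  [given at root]
2. n1.acc = 26  [26]
3. n2.pre = 25  [terminal]
4. n3.acc = 27  [h.pre + 2]
5. n4.env = 20  [terminal]
6. n5.key = -9  [terminal]
7. n6.pre = -3  [terminal]
8. n3.fin = 20  [h.pre + 23]
9. n3.val = false  [S.acc > 27]
10. n1.fin = -2  [h.pre * 3 - 77]
11. n1.val = true  [S₁.val == false]
12. n7.pre = 24  [terminal]
13. n0.fin = 12  [S₀.acc * -1 + 11]
14. n0.val = false  [S₀.acc > -1]

true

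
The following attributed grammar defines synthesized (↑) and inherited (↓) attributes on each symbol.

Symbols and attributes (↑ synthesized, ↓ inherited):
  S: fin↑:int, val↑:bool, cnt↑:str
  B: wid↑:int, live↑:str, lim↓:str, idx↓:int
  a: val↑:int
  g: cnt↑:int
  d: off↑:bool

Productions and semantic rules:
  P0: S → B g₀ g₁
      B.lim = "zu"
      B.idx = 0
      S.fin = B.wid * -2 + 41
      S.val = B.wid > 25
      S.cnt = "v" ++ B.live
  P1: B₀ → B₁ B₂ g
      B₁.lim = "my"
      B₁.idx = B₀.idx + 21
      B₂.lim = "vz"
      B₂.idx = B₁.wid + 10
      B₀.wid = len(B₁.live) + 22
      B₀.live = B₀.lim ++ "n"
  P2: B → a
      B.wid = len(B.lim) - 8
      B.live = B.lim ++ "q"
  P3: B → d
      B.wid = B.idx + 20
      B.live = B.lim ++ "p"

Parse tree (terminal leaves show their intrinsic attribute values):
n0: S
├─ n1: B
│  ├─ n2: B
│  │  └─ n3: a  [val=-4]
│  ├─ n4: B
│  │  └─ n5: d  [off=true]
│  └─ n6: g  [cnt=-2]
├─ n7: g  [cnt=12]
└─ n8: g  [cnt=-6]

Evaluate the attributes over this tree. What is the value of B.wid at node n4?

1. n1.lim = "zu"  ["zu"]
2. n1.idx = 0  [0]
3. n2.lim = "my"  ["my"]
4. n2.idx = 21  [B₀.idx + 21]
5. n3.val = -4  [terminal]
6. n2.wid = -6  [len(B.lim) - 8]
7. n2.live = "myq"  [B.lim ++ "q"]
8. n4.lim = "vz"  ["vz"]
9. n4.idx = 4  [B₁.wid + 10]
10. n5.off = true  [terminal]
11. n4.wid = 24  [B.idx + 20]
12. n4.live = "vzp"  [B.lim ++ "p"]
13. n6.cnt = -2  [terminal]
14. n1.wid = 25  [len(B₁.live) + 22]
15. n1.live = "zun"  [B₀.lim ++ "n"]
16. n7.cnt = 12  [terminal]
17. n8.cnt = -6  [terminal]
18. n0.fin = -9  [B.wid * -2 + 41]
19. n0.val = false  [B.wid > 25]
20. n0.cnt = "vzun"  ["v" ++ B.live]

24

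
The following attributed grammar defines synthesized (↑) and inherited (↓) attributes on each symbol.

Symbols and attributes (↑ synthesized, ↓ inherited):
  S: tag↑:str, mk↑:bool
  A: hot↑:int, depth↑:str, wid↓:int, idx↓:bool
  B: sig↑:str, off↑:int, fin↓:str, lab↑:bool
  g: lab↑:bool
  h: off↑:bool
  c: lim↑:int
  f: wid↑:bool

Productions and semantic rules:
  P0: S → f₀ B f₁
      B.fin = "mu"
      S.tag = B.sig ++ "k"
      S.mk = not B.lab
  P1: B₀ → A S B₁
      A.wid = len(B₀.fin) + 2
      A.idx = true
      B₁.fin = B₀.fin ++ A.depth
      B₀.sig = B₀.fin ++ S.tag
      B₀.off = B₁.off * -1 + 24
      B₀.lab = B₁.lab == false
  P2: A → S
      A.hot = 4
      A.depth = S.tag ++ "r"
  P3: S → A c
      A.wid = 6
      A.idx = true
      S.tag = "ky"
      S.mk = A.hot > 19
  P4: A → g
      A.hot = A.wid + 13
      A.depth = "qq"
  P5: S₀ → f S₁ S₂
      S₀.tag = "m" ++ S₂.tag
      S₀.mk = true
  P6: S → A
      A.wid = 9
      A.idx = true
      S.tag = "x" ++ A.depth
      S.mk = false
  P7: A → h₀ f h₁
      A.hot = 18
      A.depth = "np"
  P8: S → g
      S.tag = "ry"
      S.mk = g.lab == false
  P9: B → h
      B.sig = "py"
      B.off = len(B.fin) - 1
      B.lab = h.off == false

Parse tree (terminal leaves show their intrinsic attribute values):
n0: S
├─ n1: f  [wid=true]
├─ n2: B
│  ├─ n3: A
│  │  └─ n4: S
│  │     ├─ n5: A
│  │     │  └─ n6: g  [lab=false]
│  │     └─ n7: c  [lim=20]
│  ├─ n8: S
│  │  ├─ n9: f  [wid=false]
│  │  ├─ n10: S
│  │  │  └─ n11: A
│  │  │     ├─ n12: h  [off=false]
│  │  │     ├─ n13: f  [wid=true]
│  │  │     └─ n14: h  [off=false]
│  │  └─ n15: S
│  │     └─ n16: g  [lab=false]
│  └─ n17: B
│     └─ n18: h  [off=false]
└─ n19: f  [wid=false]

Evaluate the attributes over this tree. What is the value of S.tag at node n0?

1. n1.wid = true  [terminal]
2. n2.fin = "mu"  ["mu"]
3. n3.wid = 4  [len(B₀.fin) + 2]
4. n3.idx = true  [true]
5. n5.wid = 6  [6]
6. n5.idx = true  [true]
7. n6.lab = false  [terminal]
8. n5.hot = 19  [A.wid + 13]
9. n5.depth = "qq"  ["qq"]
10. n7.lim = 20  [terminal]
11. n4.tag = "ky"  ["ky"]
12. n4.mk = false  [A.hot > 19]
13. n3.hot = 4  [4]
14. n3.depth = "kyr"  [S.tag ++ "r"]
15. n9.wid = false  [terminal]
16. n11.wid = 9  [9]
17. n11.idx = true  [true]
18. n12.off = false  [terminal]
19. n13.wid = true  [terminal]
20. n14.off = false  [terminal]
21. n11.hot = 18  [18]
22. n11.depth = "np"  ["np"]
23. n10.tag = "xnp"  ["x" ++ A.depth]
24. n10.mk = false  [false]
25. n16.lab = false  [terminal]
26. n15.tag = "ry"  ["ry"]
27. n15.mk = true  [g.lab == false]
28. n8.tag = "mry"  ["m" ++ S₂.tag]
29. n8.mk = true  [true]
30. n17.fin = "mukyr"  [B₀.fin ++ A.depth]
31. n18.off = false  [terminal]
32. n17.sig = "py"  ["py"]
33. n17.off = 4  [len(B.fin) - 1]
34. n17.lab = true  [h.off == false]
35. n2.sig = "mumry"  [B₀.fin ++ S.tag]
36. n2.off = 20  [B₁.off * -1 + 24]
37. n2.lab = false  [B₁.lab == false]
38. n19.wid = false  [terminal]
39. n0.tag = "mumryk"  [B.sig ++ "k"]
40. n0.mk = true  [not B.lab]

"mumryk"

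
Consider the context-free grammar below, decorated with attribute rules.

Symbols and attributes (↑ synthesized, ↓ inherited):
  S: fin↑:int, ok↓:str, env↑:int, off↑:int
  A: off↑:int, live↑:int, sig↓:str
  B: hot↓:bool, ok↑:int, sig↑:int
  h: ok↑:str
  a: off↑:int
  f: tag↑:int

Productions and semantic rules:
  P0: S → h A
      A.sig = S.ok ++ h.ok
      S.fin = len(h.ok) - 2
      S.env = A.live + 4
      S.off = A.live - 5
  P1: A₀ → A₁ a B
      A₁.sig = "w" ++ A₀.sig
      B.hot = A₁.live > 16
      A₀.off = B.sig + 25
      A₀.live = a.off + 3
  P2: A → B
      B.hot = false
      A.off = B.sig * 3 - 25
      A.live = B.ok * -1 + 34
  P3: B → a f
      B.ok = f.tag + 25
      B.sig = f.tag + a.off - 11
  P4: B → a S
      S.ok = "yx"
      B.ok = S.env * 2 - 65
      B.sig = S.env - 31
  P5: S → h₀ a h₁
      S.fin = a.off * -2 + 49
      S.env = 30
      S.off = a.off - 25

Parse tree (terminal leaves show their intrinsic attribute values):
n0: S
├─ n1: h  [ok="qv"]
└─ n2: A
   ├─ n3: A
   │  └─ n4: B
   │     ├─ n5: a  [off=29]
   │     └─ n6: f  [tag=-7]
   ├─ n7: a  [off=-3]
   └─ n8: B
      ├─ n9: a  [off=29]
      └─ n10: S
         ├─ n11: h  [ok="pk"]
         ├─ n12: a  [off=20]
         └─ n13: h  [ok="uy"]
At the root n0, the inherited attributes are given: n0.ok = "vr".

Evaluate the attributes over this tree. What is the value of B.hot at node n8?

false

1. n0.ok = "vr"  [given at root]
2. n1.ok = "qv"  [terminal]
3. n2.sig = "vrqv"  [S.ok ++ h.ok]
4. n3.sig = "wvrqv"  ["w" ++ A₀.sig]
5. n4.hot = false  [false]
6. n5.off = 29  [terminal]
7. n6.tag = -7  [terminal]
8. n4.ok = 18  [f.tag + 25]
9. n4.sig = 11  [f.tag + a.off - 11]
10. n3.off = 8  [B.sig * 3 - 25]
11. n3.live = 16  [B.ok * -1 + 34]
12. n7.off = -3  [terminal]
13. n8.hot = false  [A₁.live > 16]
14. n9.off = 29  [terminal]
15. n10.ok = "yx"  ["yx"]
16. n11.ok = "pk"  [terminal]
17. n12.off = 20  [terminal]
18. n13.ok = "uy"  [terminal]
19. n10.fin = 9  [a.off * -2 + 49]
20. n10.env = 30  [30]
21. n10.off = -5  [a.off - 25]
22. n8.ok = -5  [S.env * 2 - 65]
23. n8.sig = -1  [S.env - 31]
24. n2.off = 24  [B.sig + 25]
25. n2.live = 0  [a.off + 3]
26. n0.fin = 0  [len(h.ok) - 2]
27. n0.env = 4  [A.live + 4]
28. n0.off = -5  [A.live - 5]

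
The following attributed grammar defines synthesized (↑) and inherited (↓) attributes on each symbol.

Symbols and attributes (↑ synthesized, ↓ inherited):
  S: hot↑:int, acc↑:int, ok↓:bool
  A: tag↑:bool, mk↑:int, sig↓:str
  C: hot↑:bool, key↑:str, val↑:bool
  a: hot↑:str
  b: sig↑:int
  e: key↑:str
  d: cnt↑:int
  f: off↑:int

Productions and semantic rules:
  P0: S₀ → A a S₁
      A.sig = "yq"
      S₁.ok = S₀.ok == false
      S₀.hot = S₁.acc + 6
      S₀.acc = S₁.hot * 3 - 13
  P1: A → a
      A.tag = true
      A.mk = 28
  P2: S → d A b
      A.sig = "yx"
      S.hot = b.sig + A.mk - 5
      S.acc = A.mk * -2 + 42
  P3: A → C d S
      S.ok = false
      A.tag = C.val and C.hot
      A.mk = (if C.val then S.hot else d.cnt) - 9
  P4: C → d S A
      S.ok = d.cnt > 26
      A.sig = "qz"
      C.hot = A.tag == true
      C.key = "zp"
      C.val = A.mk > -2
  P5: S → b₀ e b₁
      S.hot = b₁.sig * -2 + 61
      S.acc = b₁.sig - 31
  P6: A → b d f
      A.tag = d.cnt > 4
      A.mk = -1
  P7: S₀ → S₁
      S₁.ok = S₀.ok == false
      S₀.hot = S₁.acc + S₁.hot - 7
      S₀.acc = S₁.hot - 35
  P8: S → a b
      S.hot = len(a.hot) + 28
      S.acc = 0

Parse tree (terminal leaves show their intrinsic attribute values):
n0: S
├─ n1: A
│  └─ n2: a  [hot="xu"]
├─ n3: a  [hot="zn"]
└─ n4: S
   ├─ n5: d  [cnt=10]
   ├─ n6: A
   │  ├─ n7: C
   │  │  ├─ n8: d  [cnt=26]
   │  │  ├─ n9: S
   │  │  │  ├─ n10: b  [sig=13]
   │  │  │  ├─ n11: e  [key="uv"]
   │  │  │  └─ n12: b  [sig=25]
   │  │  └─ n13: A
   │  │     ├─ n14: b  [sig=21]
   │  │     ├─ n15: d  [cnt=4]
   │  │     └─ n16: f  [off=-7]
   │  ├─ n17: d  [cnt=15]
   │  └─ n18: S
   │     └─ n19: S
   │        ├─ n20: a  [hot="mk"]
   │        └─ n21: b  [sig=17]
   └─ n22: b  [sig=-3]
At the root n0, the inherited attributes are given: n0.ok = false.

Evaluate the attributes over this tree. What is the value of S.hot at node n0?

20

1. n0.ok = false  [given at root]
2. n1.sig = "yq"  ["yq"]
3. n2.hot = "xu"  [terminal]
4. n1.tag = true  [true]
5. n1.mk = 28  [28]
6. n3.hot = "zn"  [terminal]
7. n4.ok = true  [S₀.ok == false]
8. n5.cnt = 10  [terminal]
9. n6.sig = "yx"  ["yx"]
10. n8.cnt = 26  [terminal]
11. n9.ok = false  [d.cnt > 26]
12. n10.sig = 13  [terminal]
13. n11.key = "uv"  [terminal]
14. n12.sig = 25  [terminal]
15. n9.hot = 11  [b₁.sig * -2 + 61]
16. n9.acc = -6  [b₁.sig - 31]
17. n13.sig = "qz"  ["qz"]
18. n14.sig = 21  [terminal]
19. n15.cnt = 4  [terminal]
20. n16.off = -7  [terminal]
21. n13.tag = false  [d.cnt > 4]
22. n13.mk = -1  [-1]
23. n7.hot = false  [A.tag == true]
24. n7.key = "zp"  ["zp"]
25. n7.val = true  [A.mk > -2]
26. n17.cnt = 15  [terminal]
27. n18.ok = false  [false]
28. n19.ok = true  [S₀.ok == false]
29. n20.hot = "mk"  [terminal]
30. n21.sig = 17  [terminal]
31. n19.hot = 30  [len(a.hot) + 28]
32. n19.acc = 0  [0]
33. n18.hot = 23  [S₁.acc + S₁.hot - 7]
34. n18.acc = -5  [S₁.hot - 35]
35. n6.tag = false  [C.val and C.hot]
36. n6.mk = 14  [(if C.val then S.hot else d.cnt) - 9]
37. n22.sig = -3  [terminal]
38. n4.hot = 6  [b.sig + A.mk - 5]
39. n4.acc = 14  [A.mk * -2 + 42]
40. n0.hot = 20  [S₁.acc + 6]
41. n0.acc = 5  [S₁.hot * 3 - 13]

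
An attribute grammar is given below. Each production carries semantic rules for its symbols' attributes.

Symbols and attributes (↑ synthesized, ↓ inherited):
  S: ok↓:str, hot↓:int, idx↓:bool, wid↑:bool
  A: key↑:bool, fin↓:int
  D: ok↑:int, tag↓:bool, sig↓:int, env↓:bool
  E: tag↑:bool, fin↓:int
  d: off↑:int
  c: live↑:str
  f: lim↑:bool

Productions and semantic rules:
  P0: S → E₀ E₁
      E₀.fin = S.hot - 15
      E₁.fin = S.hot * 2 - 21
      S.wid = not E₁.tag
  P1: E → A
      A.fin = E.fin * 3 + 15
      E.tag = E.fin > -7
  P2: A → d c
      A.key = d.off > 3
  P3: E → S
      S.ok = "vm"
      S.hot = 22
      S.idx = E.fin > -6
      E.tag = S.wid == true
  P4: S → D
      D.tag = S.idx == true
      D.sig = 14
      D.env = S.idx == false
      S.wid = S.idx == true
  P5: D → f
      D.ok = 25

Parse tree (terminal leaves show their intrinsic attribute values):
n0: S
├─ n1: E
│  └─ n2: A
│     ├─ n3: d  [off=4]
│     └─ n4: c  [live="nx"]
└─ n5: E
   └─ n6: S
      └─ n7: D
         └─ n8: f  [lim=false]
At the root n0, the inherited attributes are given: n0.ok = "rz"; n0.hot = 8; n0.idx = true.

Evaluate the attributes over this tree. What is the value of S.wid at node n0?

false

1. n0.ok = "rz"  [given at root]
2. n0.hot = 8  [given at root]
3. n0.idx = true  [given at root]
4. n1.fin = -7  [S.hot - 15]
5. n2.fin = -6  [E.fin * 3 + 15]
6. n3.off = 4  [terminal]
7. n4.live = "nx"  [terminal]
8. n2.key = true  [d.off > 3]
9. n1.tag = false  [E.fin > -7]
10. n5.fin = -5  [S.hot * 2 - 21]
11. n6.ok = "vm"  ["vm"]
12. n6.hot = 22  [22]
13. n6.idx = true  [E.fin > -6]
14. n7.tag = true  [S.idx == true]
15. n7.sig = 14  [14]
16. n7.env = false  [S.idx == false]
17. n8.lim = false  [terminal]
18. n7.ok = 25  [25]
19. n6.wid = true  [S.idx == true]
20. n5.tag = true  [S.wid == true]
21. n0.wid = false  [not E₁.tag]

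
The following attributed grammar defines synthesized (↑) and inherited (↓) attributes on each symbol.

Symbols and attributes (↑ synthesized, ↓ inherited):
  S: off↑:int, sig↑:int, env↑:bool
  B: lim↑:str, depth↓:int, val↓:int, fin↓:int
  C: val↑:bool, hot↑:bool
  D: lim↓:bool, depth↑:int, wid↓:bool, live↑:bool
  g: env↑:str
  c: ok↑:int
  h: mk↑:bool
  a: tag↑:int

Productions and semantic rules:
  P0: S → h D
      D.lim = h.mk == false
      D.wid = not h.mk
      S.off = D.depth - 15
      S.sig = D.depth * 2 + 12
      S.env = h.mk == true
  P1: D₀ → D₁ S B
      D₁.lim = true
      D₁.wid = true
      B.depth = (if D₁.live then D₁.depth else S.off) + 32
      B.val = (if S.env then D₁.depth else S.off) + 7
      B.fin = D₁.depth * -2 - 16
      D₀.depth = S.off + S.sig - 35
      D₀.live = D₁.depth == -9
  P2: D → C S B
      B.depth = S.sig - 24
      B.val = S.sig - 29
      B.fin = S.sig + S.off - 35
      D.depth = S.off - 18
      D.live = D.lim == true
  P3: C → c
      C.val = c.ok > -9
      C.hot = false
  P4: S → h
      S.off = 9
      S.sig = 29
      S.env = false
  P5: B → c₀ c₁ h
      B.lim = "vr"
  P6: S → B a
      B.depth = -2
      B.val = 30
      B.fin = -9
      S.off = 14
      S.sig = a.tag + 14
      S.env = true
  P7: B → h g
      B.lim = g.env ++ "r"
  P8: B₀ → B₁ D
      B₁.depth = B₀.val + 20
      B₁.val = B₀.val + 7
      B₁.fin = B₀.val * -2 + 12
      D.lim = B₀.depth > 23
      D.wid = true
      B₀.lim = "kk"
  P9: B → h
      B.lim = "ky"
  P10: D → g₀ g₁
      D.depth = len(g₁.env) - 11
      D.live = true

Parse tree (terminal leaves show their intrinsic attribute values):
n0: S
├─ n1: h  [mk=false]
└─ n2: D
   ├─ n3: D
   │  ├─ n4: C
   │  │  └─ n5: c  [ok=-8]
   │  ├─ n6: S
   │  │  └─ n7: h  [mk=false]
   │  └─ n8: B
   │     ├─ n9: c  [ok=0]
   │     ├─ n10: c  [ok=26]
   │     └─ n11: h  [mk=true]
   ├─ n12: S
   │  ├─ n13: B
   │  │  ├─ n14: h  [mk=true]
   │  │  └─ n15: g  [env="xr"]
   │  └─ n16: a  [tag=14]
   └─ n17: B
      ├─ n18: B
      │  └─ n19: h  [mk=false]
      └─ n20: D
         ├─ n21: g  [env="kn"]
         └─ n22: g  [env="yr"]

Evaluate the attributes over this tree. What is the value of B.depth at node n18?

1. n1.mk = false  [terminal]
2. n2.lim = true  [h.mk == false]
3. n2.wid = true  [not h.mk]
4. n3.lim = true  [true]
5. n3.wid = true  [true]
6. n5.ok = -8  [terminal]
7. n4.val = true  [c.ok > -9]
8. n4.hot = false  [false]
9. n7.mk = false  [terminal]
10. n6.off = 9  [9]
11. n6.sig = 29  [29]
12. n6.env = false  [false]
13. n8.depth = 5  [S.sig - 24]
14. n8.val = 0  [S.sig - 29]
15. n8.fin = 3  [S.sig + S.off - 35]
16. n9.ok = 0  [terminal]
17. n10.ok = 26  [terminal]
18. n11.mk = true  [terminal]
19. n8.lim = "vr"  ["vr"]
20. n3.depth = -9  [S.off - 18]
21. n3.live = true  [D.lim == true]
22. n13.depth = -2  [-2]
23. n13.val = 30  [30]
24. n13.fin = -9  [-9]
25. n14.mk = true  [terminal]
26. n15.env = "xr"  [terminal]
27. n13.lim = "xrr"  [g.env ++ "r"]
28. n16.tag = 14  [terminal]
29. n12.off = 14  [14]
30. n12.sig = 28  [a.tag + 14]
31. n12.env = true  [true]
32. n17.depth = 23  [(if D₁.live then D₁.depth else S.off) + 32]
33. n17.val = -2  [(if S.env then D₁.depth else S.off) + 7]
34. n17.fin = 2  [D₁.depth * -2 - 16]
35. n18.depth = 18  [B₀.val + 20]
36. n18.val = 5  [B₀.val + 7]
37. n18.fin = 16  [B₀.val * -2 + 12]
38. n19.mk = false  [terminal]
39. n18.lim = "ky"  ["ky"]
40. n20.lim = false  [B₀.depth > 23]
41. n20.wid = true  [true]
42. n21.env = "kn"  [terminal]
43. n22.env = "yr"  [terminal]
44. n20.depth = -9  [len(g₁.env) - 11]
45. n20.live = true  [true]
46. n17.lim = "kk"  ["kk"]
47. n2.depth = 7  [S.off + S.sig - 35]
48. n2.live = true  [D₁.depth == -9]
49. n0.off = -8  [D.depth - 15]
50. n0.sig = 26  [D.depth * 2 + 12]
51. n0.env = false  [h.mk == true]

18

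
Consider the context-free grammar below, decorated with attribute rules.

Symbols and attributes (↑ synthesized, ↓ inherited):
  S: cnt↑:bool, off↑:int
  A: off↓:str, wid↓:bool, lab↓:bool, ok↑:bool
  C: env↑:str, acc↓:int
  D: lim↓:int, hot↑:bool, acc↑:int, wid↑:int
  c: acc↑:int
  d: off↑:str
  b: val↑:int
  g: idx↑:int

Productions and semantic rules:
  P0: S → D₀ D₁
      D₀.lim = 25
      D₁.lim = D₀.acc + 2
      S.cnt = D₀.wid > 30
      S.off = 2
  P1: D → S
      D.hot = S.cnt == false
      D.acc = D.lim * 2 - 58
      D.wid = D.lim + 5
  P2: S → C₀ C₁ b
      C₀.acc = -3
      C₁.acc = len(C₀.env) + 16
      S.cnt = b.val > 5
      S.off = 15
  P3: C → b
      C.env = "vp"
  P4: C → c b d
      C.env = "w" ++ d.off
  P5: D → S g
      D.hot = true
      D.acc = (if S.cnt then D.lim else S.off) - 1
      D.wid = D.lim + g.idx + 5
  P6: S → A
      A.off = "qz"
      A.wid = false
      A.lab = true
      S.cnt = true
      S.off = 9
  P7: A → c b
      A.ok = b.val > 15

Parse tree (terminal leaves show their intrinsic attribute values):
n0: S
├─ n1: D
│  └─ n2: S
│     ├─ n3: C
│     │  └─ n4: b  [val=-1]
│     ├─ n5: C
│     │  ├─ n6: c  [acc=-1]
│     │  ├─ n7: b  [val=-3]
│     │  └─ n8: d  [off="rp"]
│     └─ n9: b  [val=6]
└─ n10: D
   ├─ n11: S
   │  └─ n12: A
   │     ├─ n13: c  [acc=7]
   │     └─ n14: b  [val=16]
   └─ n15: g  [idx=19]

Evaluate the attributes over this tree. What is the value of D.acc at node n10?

-7

1. n1.lim = 25  [25]
2. n3.acc = -3  [-3]
3. n4.val = -1  [terminal]
4. n3.env = "vp"  ["vp"]
5. n5.acc = 18  [len(C₀.env) + 16]
6. n6.acc = -1  [terminal]
7. n7.val = -3  [terminal]
8. n8.off = "rp"  [terminal]
9. n5.env = "wrp"  ["w" ++ d.off]
10. n9.val = 6  [terminal]
11. n2.cnt = true  [b.val > 5]
12. n2.off = 15  [15]
13. n1.hot = false  [S.cnt == false]
14. n1.acc = -8  [D.lim * 2 - 58]
15. n1.wid = 30  [D.lim + 5]
16. n10.lim = -6  [D₀.acc + 2]
17. n12.off = "qz"  ["qz"]
18. n12.wid = false  [false]
19. n12.lab = true  [true]
20. n13.acc = 7  [terminal]
21. n14.val = 16  [terminal]
22. n12.ok = true  [b.val > 15]
23. n11.cnt = true  [true]
24. n11.off = 9  [9]
25. n15.idx = 19  [terminal]
26. n10.hot = true  [true]
27. n10.acc = -7  [(if S.cnt then D.lim else S.off) - 1]
28. n10.wid = 18  [D.lim + g.idx + 5]
29. n0.cnt = false  [D₀.wid > 30]
30. n0.off = 2  [2]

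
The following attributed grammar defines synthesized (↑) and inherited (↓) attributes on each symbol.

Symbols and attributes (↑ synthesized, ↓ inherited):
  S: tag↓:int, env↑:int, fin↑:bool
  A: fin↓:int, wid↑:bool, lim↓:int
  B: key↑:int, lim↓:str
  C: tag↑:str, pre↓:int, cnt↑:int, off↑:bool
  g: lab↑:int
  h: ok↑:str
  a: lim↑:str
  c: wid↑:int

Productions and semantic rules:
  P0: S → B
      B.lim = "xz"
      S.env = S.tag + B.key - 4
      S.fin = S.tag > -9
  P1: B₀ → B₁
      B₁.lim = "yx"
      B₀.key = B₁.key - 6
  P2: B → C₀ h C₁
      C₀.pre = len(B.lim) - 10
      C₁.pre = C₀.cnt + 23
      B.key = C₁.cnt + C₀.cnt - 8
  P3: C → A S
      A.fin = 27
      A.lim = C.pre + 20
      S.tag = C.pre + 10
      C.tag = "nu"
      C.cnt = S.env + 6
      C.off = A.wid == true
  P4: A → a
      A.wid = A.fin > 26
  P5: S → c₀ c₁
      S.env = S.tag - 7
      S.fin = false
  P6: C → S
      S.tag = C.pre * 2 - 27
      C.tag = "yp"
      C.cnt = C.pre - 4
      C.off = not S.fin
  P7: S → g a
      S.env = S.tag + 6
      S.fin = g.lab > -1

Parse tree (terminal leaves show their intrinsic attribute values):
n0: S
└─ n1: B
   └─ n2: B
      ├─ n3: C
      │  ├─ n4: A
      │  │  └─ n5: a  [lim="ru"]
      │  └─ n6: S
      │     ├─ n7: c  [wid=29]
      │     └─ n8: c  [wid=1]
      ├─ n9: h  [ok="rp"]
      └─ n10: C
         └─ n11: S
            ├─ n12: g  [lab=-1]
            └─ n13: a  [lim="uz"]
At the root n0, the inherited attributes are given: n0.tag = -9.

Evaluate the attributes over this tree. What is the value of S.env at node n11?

27

1. n0.tag = -9  [given at root]
2. n1.lim = "xz"  ["xz"]
3. n2.lim = "yx"  ["yx"]
4. n3.pre = -8  [len(B.lim) - 10]
5. n4.fin = 27  [27]
6. n4.lim = 12  [C.pre + 20]
7. n5.lim = "ru"  [terminal]
8. n4.wid = true  [A.fin > 26]
9. n6.tag = 2  [C.pre + 10]
10. n7.wid = 29  [terminal]
11. n8.wid = 1  [terminal]
12. n6.env = -5  [S.tag - 7]
13. n6.fin = false  [false]
14. n3.tag = "nu"  ["nu"]
15. n3.cnt = 1  [S.env + 6]
16. n3.off = true  [A.wid == true]
17. n9.ok = "rp"  [terminal]
18. n10.pre = 24  [C₀.cnt + 23]
19. n11.tag = 21  [C.pre * 2 - 27]
20. n12.lab = -1  [terminal]
21. n13.lim = "uz"  [terminal]
22. n11.env = 27  [S.tag + 6]
23. n11.fin = false  [g.lab > -1]
24. n10.tag = "yp"  ["yp"]
25. n10.cnt = 20  [C.pre - 4]
26. n10.off = true  [not S.fin]
27. n2.key = 13  [C₁.cnt + C₀.cnt - 8]
28. n1.key = 7  [B₁.key - 6]
29. n0.env = -6  [S.tag + B.key - 4]
30. n0.fin = false  [S.tag > -9]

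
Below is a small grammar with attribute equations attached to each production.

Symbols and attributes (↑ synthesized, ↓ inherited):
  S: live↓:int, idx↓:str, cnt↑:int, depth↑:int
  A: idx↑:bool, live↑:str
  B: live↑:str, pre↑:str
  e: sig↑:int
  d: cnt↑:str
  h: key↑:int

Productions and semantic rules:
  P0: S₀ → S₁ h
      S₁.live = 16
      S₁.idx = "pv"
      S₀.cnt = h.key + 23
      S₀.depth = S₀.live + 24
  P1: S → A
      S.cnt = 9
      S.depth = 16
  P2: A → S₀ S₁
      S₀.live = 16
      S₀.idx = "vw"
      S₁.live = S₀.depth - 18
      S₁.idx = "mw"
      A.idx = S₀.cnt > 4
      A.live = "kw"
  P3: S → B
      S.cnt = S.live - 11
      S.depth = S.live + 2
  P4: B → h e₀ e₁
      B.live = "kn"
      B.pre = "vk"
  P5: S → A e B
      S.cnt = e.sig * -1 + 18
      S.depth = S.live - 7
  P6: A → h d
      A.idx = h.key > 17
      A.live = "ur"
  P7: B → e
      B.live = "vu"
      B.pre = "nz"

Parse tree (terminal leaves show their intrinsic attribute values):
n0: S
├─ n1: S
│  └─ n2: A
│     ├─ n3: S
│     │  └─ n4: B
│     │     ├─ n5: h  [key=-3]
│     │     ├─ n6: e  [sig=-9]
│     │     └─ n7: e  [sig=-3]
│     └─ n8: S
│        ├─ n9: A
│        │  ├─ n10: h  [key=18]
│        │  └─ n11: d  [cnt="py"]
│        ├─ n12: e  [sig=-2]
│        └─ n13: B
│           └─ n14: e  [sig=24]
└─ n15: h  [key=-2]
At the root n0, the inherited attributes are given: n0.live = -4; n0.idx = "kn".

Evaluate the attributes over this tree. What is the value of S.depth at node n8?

1. n0.live = -4  [given at root]
2. n0.idx = "kn"  [given at root]
3. n1.live = 16  [16]
4. n1.idx = "pv"  ["pv"]
5. n3.live = 16  [16]
6. n3.idx = "vw"  ["vw"]
7. n5.key = -3  [terminal]
8. n6.sig = -9  [terminal]
9. n7.sig = -3  [terminal]
10. n4.live = "kn"  ["kn"]
11. n4.pre = "vk"  ["vk"]
12. n3.cnt = 5  [S.live - 11]
13. n3.depth = 18  [S.live + 2]
14. n8.live = 0  [S₀.depth - 18]
15. n8.idx = "mw"  ["mw"]
16. n10.key = 18  [terminal]
17. n11.cnt = "py"  [terminal]
18. n9.idx = true  [h.key > 17]
19. n9.live = "ur"  ["ur"]
20. n12.sig = -2  [terminal]
21. n14.sig = 24  [terminal]
22. n13.live = "vu"  ["vu"]
23. n13.pre = "nz"  ["nz"]
24. n8.cnt = 20  [e.sig * -1 + 18]
25. n8.depth = -7  [S.live - 7]
26. n2.idx = true  [S₀.cnt > 4]
27. n2.live = "kw"  ["kw"]
28. n1.cnt = 9  [9]
29. n1.depth = 16  [16]
30. n15.key = -2  [terminal]
31. n0.cnt = 21  [h.key + 23]
32. n0.depth = 20  [S₀.live + 24]

-7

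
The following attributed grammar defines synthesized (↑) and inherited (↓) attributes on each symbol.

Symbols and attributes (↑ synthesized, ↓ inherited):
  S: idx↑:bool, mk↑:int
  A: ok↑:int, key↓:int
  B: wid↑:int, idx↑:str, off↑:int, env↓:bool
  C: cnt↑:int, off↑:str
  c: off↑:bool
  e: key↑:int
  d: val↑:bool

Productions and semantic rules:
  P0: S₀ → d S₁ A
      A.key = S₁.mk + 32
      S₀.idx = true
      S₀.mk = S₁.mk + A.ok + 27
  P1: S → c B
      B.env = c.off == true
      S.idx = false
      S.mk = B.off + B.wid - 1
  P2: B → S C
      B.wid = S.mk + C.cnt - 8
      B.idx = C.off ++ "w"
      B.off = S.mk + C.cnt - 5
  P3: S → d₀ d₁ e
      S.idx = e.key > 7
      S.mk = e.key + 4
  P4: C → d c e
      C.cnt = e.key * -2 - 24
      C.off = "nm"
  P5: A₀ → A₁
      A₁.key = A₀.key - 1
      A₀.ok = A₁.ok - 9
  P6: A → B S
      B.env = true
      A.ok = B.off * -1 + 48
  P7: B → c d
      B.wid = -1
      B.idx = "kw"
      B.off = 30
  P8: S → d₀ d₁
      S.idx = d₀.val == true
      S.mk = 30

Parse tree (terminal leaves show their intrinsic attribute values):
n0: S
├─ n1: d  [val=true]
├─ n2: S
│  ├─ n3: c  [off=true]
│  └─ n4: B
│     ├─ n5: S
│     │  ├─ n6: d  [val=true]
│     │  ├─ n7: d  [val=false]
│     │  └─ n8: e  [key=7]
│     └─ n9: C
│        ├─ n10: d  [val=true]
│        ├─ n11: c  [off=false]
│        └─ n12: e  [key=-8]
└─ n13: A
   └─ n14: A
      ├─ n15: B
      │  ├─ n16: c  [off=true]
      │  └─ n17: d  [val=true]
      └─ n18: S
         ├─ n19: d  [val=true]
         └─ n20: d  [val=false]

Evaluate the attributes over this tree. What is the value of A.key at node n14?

1. n1.val = true  [terminal]
2. n3.off = true  [terminal]
3. n4.env = true  [c.off == true]
4. n6.val = true  [terminal]
5. n7.val = false  [terminal]
6. n8.key = 7  [terminal]
7. n5.idx = false  [e.key > 7]
8. n5.mk = 11  [e.key + 4]
9. n10.val = true  [terminal]
10. n11.off = false  [terminal]
11. n12.key = -8  [terminal]
12. n9.cnt = -8  [e.key * -2 - 24]
13. n9.off = "nm"  ["nm"]
14. n4.wid = -5  [S.mk + C.cnt - 8]
15. n4.idx = "nmw"  [C.off ++ "w"]
16. n4.off = -2  [S.mk + C.cnt - 5]
17. n2.idx = false  [false]
18. n2.mk = -8  [B.off + B.wid - 1]
19. n13.key = 24  [S₁.mk + 32]
20. n14.key = 23  [A₀.key - 1]
21. n15.env = true  [true]
22. n16.off = true  [terminal]
23. n17.val = true  [terminal]
24. n15.wid = -1  [-1]
25. n15.idx = "kw"  ["kw"]
26. n15.off = 30  [30]
27. n19.val = true  [terminal]
28. n20.val = false  [terminal]
29. n18.idx = true  [d₀.val == true]
30. n18.mk = 30  [30]
31. n14.ok = 18  [B.off * -1 + 48]
32. n13.ok = 9  [A₁.ok - 9]
33. n0.idx = true  [true]
34. n0.mk = 28  [S₁.mk + A.ok + 27]

23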